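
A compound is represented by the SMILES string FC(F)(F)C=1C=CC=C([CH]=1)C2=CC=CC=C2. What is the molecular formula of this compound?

Walk through each heavy atom and fill implicit hydrogens from standard valence (C 4, N 3, O 2, S 2, halogen 1):
  atom 1: F (halogen, monovalent) → 0 H
  atom 2: C, bond orders sum to 4 (valence 4) → 0 H
  atom 3: F (halogen, monovalent) → 0 H
  atom 4: F (halogen, monovalent) → 0 H
  atom 5: C, bond orders sum to 4 (valence 4) → 0 H
  atom 6: C, bond orders sum to 3 (valence 4) → 1 H
  atom 7: C, bond orders sum to 3 (valence 4) → 1 H
  atom 8: C, bond orders sum to 3 (valence 4) → 1 H
  atom 9: C, bond orders sum to 4 (valence 4) → 0 H
  atom 10: C with explicit H count 1
  atom 11: C, bond orders sum to 4 (valence 4) → 0 H
  atom 12: C, bond orders sum to 3 (valence 4) → 1 H
  atom 13: C, bond orders sum to 3 (valence 4) → 1 H
  atom 14: C, bond orders sum to 3 (valence 4) → 1 H
  atom 15: C, bond orders sum to 3 (valence 4) → 1 H
  atom 16: C, bond orders sum to 3 (valence 4) → 1 H
Totals → C:13, H:9, F:3.

C13H9F3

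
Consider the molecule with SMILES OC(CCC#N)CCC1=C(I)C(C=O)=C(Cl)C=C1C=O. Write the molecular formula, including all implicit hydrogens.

C14H13ClINO3

Walk through each heavy atom and fill implicit hydrogens from standard valence (C 4, N 3, O 2, S 2, halogen 1):
  atom 1: O, bond orders sum to 1 (valence 2) → 1 H
  atom 2: C, bond orders sum to 3 (valence 4) → 1 H
  atom 3: C, bond orders sum to 2 (valence 4) → 2 H
  atom 4: C, bond orders sum to 2 (valence 4) → 2 H
  atom 5: C, bond orders sum to 4 (valence 4) → 0 H
  atom 6: N, bond orders sum to 3 (valence 3) → 0 H
  atom 7: C, bond orders sum to 2 (valence 4) → 2 H
  atom 8: C, bond orders sum to 2 (valence 4) → 2 H
  atom 9: C, bond orders sum to 4 (valence 4) → 0 H
  atom 10: C, bond orders sum to 4 (valence 4) → 0 H
  atom 11: I (halogen, monovalent) → 0 H
  atom 12: C, bond orders sum to 4 (valence 4) → 0 H
  atom 13: C, bond orders sum to 3 (valence 4) → 1 H
  atom 14: O, bond orders sum to 2 (valence 2) → 0 H
  atom 15: C, bond orders sum to 4 (valence 4) → 0 H
  atom 16: Cl (halogen, monovalent) → 0 H
  atom 17: C, bond orders sum to 3 (valence 4) → 1 H
  atom 18: C, bond orders sum to 4 (valence 4) → 0 H
  atom 19: C, bond orders sum to 3 (valence 4) → 1 H
  atom 20: O, bond orders sum to 2 (valence 2) → 0 H
Totals → C:14, H:13, Cl:1, I:1, N:1, O:3.
In Hill order: C14H13ClINO3.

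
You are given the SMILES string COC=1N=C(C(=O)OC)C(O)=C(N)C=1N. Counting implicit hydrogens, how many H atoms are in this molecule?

11

Walk through each heavy atom and fill implicit hydrogens from standard valence (C 4, N 3, O 2, S 2, halogen 1):
  atom 1: C, bond orders sum to 1 (valence 4) → 3 H
  atom 2: O, bond orders sum to 2 (valence 2) → 0 H
  atom 3: C, bond orders sum to 4 (valence 4) → 0 H
  atom 4: N, bond orders sum to 3 (valence 3) → 0 H
  atom 5: C, bond orders sum to 4 (valence 4) → 0 H
  atom 6: C, bond orders sum to 4 (valence 4) → 0 H
  atom 7: O, bond orders sum to 2 (valence 2) → 0 H
  atom 8: O, bond orders sum to 2 (valence 2) → 0 H
  atom 9: C, bond orders sum to 1 (valence 4) → 3 H
  atom 10: C, bond orders sum to 4 (valence 4) → 0 H
  atom 11: O, bond orders sum to 1 (valence 2) → 1 H
  atom 12: C, bond orders sum to 4 (valence 4) → 0 H
  atom 13: N, bond orders sum to 1 (valence 3) → 2 H
  atom 14: C, bond orders sum to 4 (valence 4) → 0 H
  atom 15: N, bond orders sum to 1 (valence 3) → 2 H
Total hydrogens: 11.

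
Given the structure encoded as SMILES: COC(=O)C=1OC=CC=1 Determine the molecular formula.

C6H6O3

Walk through each heavy atom and fill implicit hydrogens from standard valence (C 4, N 3, O 2, S 2, halogen 1):
  atom 1: C, bond orders sum to 1 (valence 4) → 3 H
  atom 2: O, bond orders sum to 2 (valence 2) → 0 H
  atom 3: C, bond orders sum to 4 (valence 4) → 0 H
  atom 4: O, bond orders sum to 2 (valence 2) → 0 H
  atom 5: C, bond orders sum to 4 (valence 4) → 0 H
  atom 6: O, bond orders sum to 2 (valence 2) → 0 H
  atom 7: C, bond orders sum to 3 (valence 4) → 1 H
  atom 8: C, bond orders sum to 3 (valence 4) → 1 H
  atom 9: C, bond orders sum to 3 (valence 4) → 1 H
Totals → C:6, H:6, O:3.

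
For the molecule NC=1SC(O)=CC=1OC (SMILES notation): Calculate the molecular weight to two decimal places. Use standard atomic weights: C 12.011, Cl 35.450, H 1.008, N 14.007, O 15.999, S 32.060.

First, the molecular formula is C5H7NO2S (counting implicit H from valence).
  C: 5 × 12.011 = 60.055
  H: 7 × 1.008 = 7.056
  N: 1 × 14.007 = 14.007
  O: 2 × 15.999 = 31.998
  S: 1 × 32.060 = 32.060
Sum: 5×12.011 + 7×1.008 + 1×14.007 + 2×15.999 + 1×32.060 = 145.176 → 145.18 g/mol.

145.18 g/mol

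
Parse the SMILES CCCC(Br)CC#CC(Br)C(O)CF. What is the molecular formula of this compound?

C10H15Br2FO

Walk through each heavy atom and fill implicit hydrogens from standard valence (C 4, N 3, O 2, S 2, halogen 1):
  atom 1: C, bond orders sum to 1 (valence 4) → 3 H
  atom 2: C, bond orders sum to 2 (valence 4) → 2 H
  atom 3: C, bond orders sum to 2 (valence 4) → 2 H
  atom 4: C, bond orders sum to 3 (valence 4) → 1 H
  atom 5: Br (halogen, monovalent) → 0 H
  atom 6: C, bond orders sum to 2 (valence 4) → 2 H
  atom 7: C, bond orders sum to 4 (valence 4) → 0 H
  atom 8: C, bond orders sum to 4 (valence 4) → 0 H
  atom 9: C, bond orders sum to 3 (valence 4) → 1 H
  atom 10: Br (halogen, monovalent) → 0 H
  atom 11: C, bond orders sum to 3 (valence 4) → 1 H
  atom 12: O, bond orders sum to 1 (valence 2) → 1 H
  atom 13: C, bond orders sum to 2 (valence 4) → 2 H
  atom 14: F (halogen, monovalent) → 0 H
Totals → C:10, H:15, Br:2, F:1, O:1.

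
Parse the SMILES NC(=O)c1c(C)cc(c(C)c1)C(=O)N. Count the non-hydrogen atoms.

14

Every atom symbol written in the SMILES (organic subset) is one heavy atom; implicit H are not written.
Heavy atoms by element → C:10, N:2, O:2.
Total: 14.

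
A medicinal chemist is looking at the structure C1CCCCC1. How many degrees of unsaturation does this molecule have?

1

Degree of unsaturation = (number of rings) + (number of π bonds).
Ring closures in the SMILES: 1.
π bonds: none → 0 DoU from unsaturation.
Total DoU = 1 + 0 = 1.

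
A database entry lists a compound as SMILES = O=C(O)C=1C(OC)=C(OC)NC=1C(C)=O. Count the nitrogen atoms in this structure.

1

Scan the SMILES for N atoms (remember two-letter symbols like Cl and Br are single atoms).
Nitrogen count: 1.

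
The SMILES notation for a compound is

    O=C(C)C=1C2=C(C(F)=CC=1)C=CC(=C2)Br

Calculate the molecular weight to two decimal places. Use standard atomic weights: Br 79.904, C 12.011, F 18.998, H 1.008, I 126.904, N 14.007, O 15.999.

267.10 g/mol

First, the molecular formula is C12H8BrFO (counting implicit H from valence).
  Br: 1 × 79.904 = 79.904
  C: 12 × 12.011 = 144.132
  F: 1 × 18.998 = 18.998
  H: 8 × 1.008 = 8.064
  O: 1 × 15.999 = 15.999
Sum: 1×79.904 + 12×12.011 + 1×18.998 + 8×1.008 + 1×15.999 = 267.097 → 267.10 g/mol.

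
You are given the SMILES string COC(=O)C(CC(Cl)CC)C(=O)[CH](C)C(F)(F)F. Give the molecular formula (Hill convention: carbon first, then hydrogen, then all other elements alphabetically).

C11H16ClF3O3

Walk through each heavy atom and fill implicit hydrogens from standard valence (C 4, N 3, O 2, S 2, halogen 1):
  atom 1: C, bond orders sum to 1 (valence 4) → 3 H
  atom 2: O, bond orders sum to 2 (valence 2) → 0 H
  atom 3: C, bond orders sum to 4 (valence 4) → 0 H
  atom 4: O, bond orders sum to 2 (valence 2) → 0 H
  atom 5: C, bond orders sum to 3 (valence 4) → 1 H
  atom 6: C, bond orders sum to 2 (valence 4) → 2 H
  atom 7: C, bond orders sum to 3 (valence 4) → 1 H
  atom 8: Cl (halogen, monovalent) → 0 H
  atom 9: C, bond orders sum to 2 (valence 4) → 2 H
  atom 10: C, bond orders sum to 1 (valence 4) → 3 H
  atom 11: C, bond orders sum to 4 (valence 4) → 0 H
  atom 12: O, bond orders sum to 2 (valence 2) → 0 H
  atom 13: C with explicit H count 1
  atom 14: C, bond orders sum to 1 (valence 4) → 3 H
  atom 15: C, bond orders sum to 4 (valence 4) → 0 H
  atom 16: F (halogen, monovalent) → 0 H
  atom 17: F (halogen, monovalent) → 0 H
  atom 18: F (halogen, monovalent) → 0 H
Totals → C:11, H:16, Cl:1, F:3, O:3.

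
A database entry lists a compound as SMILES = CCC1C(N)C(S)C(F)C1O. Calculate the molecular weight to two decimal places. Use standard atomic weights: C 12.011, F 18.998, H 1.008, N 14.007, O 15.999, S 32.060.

First, the molecular formula is C7H14FNOS (counting implicit H from valence).
  C: 7 × 12.011 = 84.077
  F: 1 × 18.998 = 18.998
  H: 14 × 1.008 = 14.112
  N: 1 × 14.007 = 14.007
  O: 1 × 15.999 = 15.999
  S: 1 × 32.060 = 32.060
Sum: 7×12.011 + 1×18.998 + 14×1.008 + 1×14.007 + 1×15.999 + 1×32.060 = 179.253 → 179.25 g/mol.

179.25 g/mol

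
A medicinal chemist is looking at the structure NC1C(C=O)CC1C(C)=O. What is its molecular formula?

C7H11NO2

Walk through each heavy atom and fill implicit hydrogens from standard valence (C 4, N 3, O 2, S 2, halogen 1):
  atom 1: N, bond orders sum to 1 (valence 3) → 2 H
  atom 2: C, bond orders sum to 3 (valence 4) → 1 H
  atom 3: C, bond orders sum to 3 (valence 4) → 1 H
  atom 4: C, bond orders sum to 3 (valence 4) → 1 H
  atom 5: O, bond orders sum to 2 (valence 2) → 0 H
  atom 6: C, bond orders sum to 2 (valence 4) → 2 H
  atom 7: C, bond orders sum to 3 (valence 4) → 1 H
  atom 8: C, bond orders sum to 4 (valence 4) → 0 H
  atom 9: C, bond orders sum to 1 (valence 4) → 3 H
  atom 10: O, bond orders sum to 2 (valence 2) → 0 H
Totals → C:7, H:11, N:1, O:2.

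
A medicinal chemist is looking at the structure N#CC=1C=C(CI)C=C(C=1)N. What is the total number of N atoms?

Scan the SMILES for N atoms (remember two-letter symbols like Cl and Br are single atoms).
Nitrogen count: 2.

2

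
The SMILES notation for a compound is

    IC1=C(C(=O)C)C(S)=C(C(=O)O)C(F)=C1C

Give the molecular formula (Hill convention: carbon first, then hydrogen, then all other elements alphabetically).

Walk through each heavy atom and fill implicit hydrogens from standard valence (C 4, N 3, O 2, S 2, halogen 1):
  atom 1: I (halogen, monovalent) → 0 H
  atom 2: C, bond orders sum to 4 (valence 4) → 0 H
  atom 3: C, bond orders sum to 4 (valence 4) → 0 H
  atom 4: C, bond orders sum to 4 (valence 4) → 0 H
  atom 5: O, bond orders sum to 2 (valence 2) → 0 H
  atom 6: C, bond orders sum to 1 (valence 4) → 3 H
  atom 7: C, bond orders sum to 4 (valence 4) → 0 H
  atom 8: S, bond orders sum to 1 (valence 2) → 1 H
  atom 9: C, bond orders sum to 4 (valence 4) → 0 H
  atom 10: C, bond orders sum to 4 (valence 4) → 0 H
  atom 11: O, bond orders sum to 2 (valence 2) → 0 H
  atom 12: O, bond orders sum to 1 (valence 2) → 1 H
  atom 13: C, bond orders sum to 4 (valence 4) → 0 H
  atom 14: F (halogen, monovalent) → 0 H
  atom 15: C, bond orders sum to 4 (valence 4) → 0 H
  atom 16: C, bond orders sum to 1 (valence 4) → 3 H
Totals → C:10, H:8, F:1, I:1, O:3, S:1.
In Hill order: C10H8FIO3S.

C10H8FIO3S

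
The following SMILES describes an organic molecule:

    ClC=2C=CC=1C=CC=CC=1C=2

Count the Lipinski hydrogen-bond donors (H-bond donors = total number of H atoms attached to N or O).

0

Donors: find every N or O and count the H atoms it carries.
  (no N or O atoms present)
Lipinski HBD = 0.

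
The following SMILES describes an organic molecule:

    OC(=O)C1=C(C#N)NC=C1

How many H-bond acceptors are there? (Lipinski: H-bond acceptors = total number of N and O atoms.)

N atoms: 2; O atoms: 2.
Lipinski HBA = 2 + 2 = 4.

4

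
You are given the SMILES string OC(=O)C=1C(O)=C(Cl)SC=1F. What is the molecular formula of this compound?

C5H2ClFO3S

Walk through each heavy atom and fill implicit hydrogens from standard valence (C 4, N 3, O 2, S 2, halogen 1):
  atom 1: O, bond orders sum to 1 (valence 2) → 1 H
  atom 2: C, bond orders sum to 4 (valence 4) → 0 H
  atom 3: O, bond orders sum to 2 (valence 2) → 0 H
  atom 4: C, bond orders sum to 4 (valence 4) → 0 H
  atom 5: C, bond orders sum to 4 (valence 4) → 0 H
  atom 6: O, bond orders sum to 1 (valence 2) → 1 H
  atom 7: C, bond orders sum to 4 (valence 4) → 0 H
  atom 8: Cl (halogen, monovalent) → 0 H
  atom 9: S, bond orders sum to 2 (valence 2) → 0 H
  atom 10: C, bond orders sum to 4 (valence 4) → 0 H
  atom 11: F (halogen, monovalent) → 0 H
Totals → C:5, H:2, Cl:1, F:1, O:3, S:1.
In Hill order: C5H2ClFO3S.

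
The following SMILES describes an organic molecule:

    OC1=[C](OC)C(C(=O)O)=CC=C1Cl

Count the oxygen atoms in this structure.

Scan the SMILES for O atoms (remember two-letter symbols like Cl and Br are single atoms).
Oxygen count: 4.

4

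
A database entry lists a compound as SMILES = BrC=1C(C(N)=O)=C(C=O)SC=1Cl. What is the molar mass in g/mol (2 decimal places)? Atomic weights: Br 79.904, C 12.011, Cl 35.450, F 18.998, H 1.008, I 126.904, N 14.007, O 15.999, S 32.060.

268.51 g/mol

First, the molecular formula is C6H3BrClNO2S (counting implicit H from valence).
  Br: 1 × 79.904 = 79.904
  C: 6 × 12.011 = 72.066
  Cl: 1 × 35.450 = 35.450
  H: 3 × 1.008 = 3.024
  N: 1 × 14.007 = 14.007
  O: 2 × 15.999 = 31.998
  S: 1 × 32.060 = 32.060
Sum: 1×79.904 + 6×12.011 + 1×35.450 + 3×1.008 + 1×14.007 + 2×15.999 + 1×32.060 = 268.509 → 268.51 g/mol.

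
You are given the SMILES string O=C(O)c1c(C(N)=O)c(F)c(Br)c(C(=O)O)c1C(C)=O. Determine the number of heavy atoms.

Every atom symbol written in the SMILES (organic subset) is one heavy atom; implicit H are not written.
Heavy atoms by element → Br:1, C:11, F:1, N:1, O:6.
Total: 20.

20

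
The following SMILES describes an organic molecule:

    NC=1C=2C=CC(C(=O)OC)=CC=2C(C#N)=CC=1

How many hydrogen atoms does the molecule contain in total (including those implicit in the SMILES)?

10

Walk through each heavy atom and fill implicit hydrogens from standard valence (C 4, N 3, O 2, S 2, halogen 1):
  atom 1: N, bond orders sum to 1 (valence 3) → 2 H
  atom 2: C, bond orders sum to 4 (valence 4) → 0 H
  atom 3: C, bond orders sum to 4 (valence 4) → 0 H
  atom 4: C, bond orders sum to 3 (valence 4) → 1 H
  atom 5: C, bond orders sum to 3 (valence 4) → 1 H
  atom 6: C, bond orders sum to 4 (valence 4) → 0 H
  atom 7: C, bond orders sum to 4 (valence 4) → 0 H
  atom 8: O, bond orders sum to 2 (valence 2) → 0 H
  atom 9: O, bond orders sum to 2 (valence 2) → 0 H
  atom 10: C, bond orders sum to 1 (valence 4) → 3 H
  atom 11: C, bond orders sum to 3 (valence 4) → 1 H
  atom 12: C, bond orders sum to 4 (valence 4) → 0 H
  atom 13: C, bond orders sum to 4 (valence 4) → 0 H
  atom 14: C, bond orders sum to 4 (valence 4) → 0 H
  atom 15: N, bond orders sum to 3 (valence 3) → 0 H
  atom 16: C, bond orders sum to 3 (valence 4) → 1 H
  atom 17: C, bond orders sum to 3 (valence 4) → 1 H
Total hydrogens: 10.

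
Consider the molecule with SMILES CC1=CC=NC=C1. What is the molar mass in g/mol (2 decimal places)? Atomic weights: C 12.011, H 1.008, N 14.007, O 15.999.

93.13 g/mol

First, the molecular formula is C6H7N (counting implicit H from valence).
  C: 6 × 12.011 = 72.066
  H: 7 × 1.008 = 7.056
  N: 1 × 14.007 = 14.007
Sum: 6×12.011 + 7×1.008 + 1×14.007 = 93.129 → 93.13 g/mol.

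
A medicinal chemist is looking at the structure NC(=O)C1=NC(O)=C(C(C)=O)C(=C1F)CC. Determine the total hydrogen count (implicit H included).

11

Walk through each heavy atom and fill implicit hydrogens from standard valence (C 4, N 3, O 2, S 2, halogen 1):
  atom 1: N, bond orders sum to 1 (valence 3) → 2 H
  atom 2: C, bond orders sum to 4 (valence 4) → 0 H
  atom 3: O, bond orders sum to 2 (valence 2) → 0 H
  atom 4: C, bond orders sum to 4 (valence 4) → 0 H
  atom 5: N, bond orders sum to 3 (valence 3) → 0 H
  atom 6: C, bond orders sum to 4 (valence 4) → 0 H
  atom 7: O, bond orders sum to 1 (valence 2) → 1 H
  atom 8: C, bond orders sum to 4 (valence 4) → 0 H
  atom 9: C, bond orders sum to 4 (valence 4) → 0 H
  atom 10: C, bond orders sum to 1 (valence 4) → 3 H
  atom 11: O, bond orders sum to 2 (valence 2) → 0 H
  atom 12: C, bond orders sum to 4 (valence 4) → 0 H
  atom 13: C, bond orders sum to 4 (valence 4) → 0 H
  atom 14: F (halogen, monovalent) → 0 H
  atom 15: C, bond orders sum to 2 (valence 4) → 2 H
  atom 16: C, bond orders sum to 1 (valence 4) → 3 H
Total hydrogens: 11.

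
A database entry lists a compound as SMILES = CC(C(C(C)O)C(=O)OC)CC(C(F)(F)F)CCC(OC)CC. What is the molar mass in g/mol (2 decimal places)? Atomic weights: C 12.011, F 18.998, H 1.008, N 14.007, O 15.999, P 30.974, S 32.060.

342.40 g/mol

First, the molecular formula is C16H29F3O4 (counting implicit H from valence).
  C: 16 × 12.011 = 192.176
  F: 3 × 18.998 = 56.994
  H: 29 × 1.008 = 29.232
  O: 4 × 15.999 = 63.996
Sum: 16×12.011 + 3×18.998 + 29×1.008 + 4×15.999 = 342.398 → 342.40 g/mol.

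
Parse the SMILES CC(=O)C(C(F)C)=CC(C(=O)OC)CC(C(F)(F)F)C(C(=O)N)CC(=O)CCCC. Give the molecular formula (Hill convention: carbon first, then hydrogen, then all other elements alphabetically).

Walk through each heavy atom and fill implicit hydrogens from standard valence (C 4, N 3, O 2, S 2, halogen 1):
  atom 1: C, bond orders sum to 1 (valence 4) → 3 H
  atom 2: C, bond orders sum to 4 (valence 4) → 0 H
  atom 3: O, bond orders sum to 2 (valence 2) → 0 H
  atom 4: C, bond orders sum to 4 (valence 4) → 0 H
  atom 5: C, bond orders sum to 3 (valence 4) → 1 H
  atom 6: F (halogen, monovalent) → 0 H
  atom 7: C, bond orders sum to 1 (valence 4) → 3 H
  atom 8: C, bond orders sum to 3 (valence 4) → 1 H
  atom 9: C, bond orders sum to 3 (valence 4) → 1 H
  atom 10: C, bond orders sum to 4 (valence 4) → 0 H
  atom 11: O, bond orders sum to 2 (valence 2) → 0 H
  atom 12: O, bond orders sum to 2 (valence 2) → 0 H
  atom 13: C, bond orders sum to 1 (valence 4) → 3 H
  atom 14: C, bond orders sum to 2 (valence 4) → 2 H
  atom 15: C, bond orders sum to 3 (valence 4) → 1 H
  atom 16: C, bond orders sum to 4 (valence 4) → 0 H
  atom 17: F (halogen, monovalent) → 0 H
  atom 18: F (halogen, monovalent) → 0 H
  atom 19: F (halogen, monovalent) → 0 H
  atom 20: C, bond orders sum to 3 (valence 4) → 1 H
  atom 21: C, bond orders sum to 4 (valence 4) → 0 H
  atom 22: O, bond orders sum to 2 (valence 2) → 0 H
  atom 23: N, bond orders sum to 1 (valence 3) → 2 H
  atom 24: C, bond orders sum to 2 (valence 4) → 2 H
  atom 25: C, bond orders sum to 4 (valence 4) → 0 H
  atom 26: O, bond orders sum to 2 (valence 2) → 0 H
  atom 27: C, bond orders sum to 2 (valence 4) → 2 H
  atom 28: C, bond orders sum to 2 (valence 4) → 2 H
  atom 29: C, bond orders sum to 2 (valence 4) → 2 H
  atom 30: C, bond orders sum to 1 (valence 4) → 3 H
Totals → C:20, H:29, F:4, N:1, O:5.

C20H29F4NO5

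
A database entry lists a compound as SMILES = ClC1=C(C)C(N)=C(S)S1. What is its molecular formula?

Walk through each heavy atom and fill implicit hydrogens from standard valence (C 4, N 3, O 2, S 2, halogen 1):
  atom 1: Cl (halogen, monovalent) → 0 H
  atom 2: C, bond orders sum to 4 (valence 4) → 0 H
  atom 3: C, bond orders sum to 4 (valence 4) → 0 H
  atom 4: C, bond orders sum to 1 (valence 4) → 3 H
  atom 5: C, bond orders sum to 4 (valence 4) → 0 H
  atom 6: N, bond orders sum to 1 (valence 3) → 2 H
  atom 7: C, bond orders sum to 4 (valence 4) → 0 H
  atom 8: S, bond orders sum to 1 (valence 2) → 1 H
  atom 9: S, bond orders sum to 2 (valence 2) → 0 H
Totals → C:5, H:6, Cl:1, N:1, S:2.

C5H6ClNS2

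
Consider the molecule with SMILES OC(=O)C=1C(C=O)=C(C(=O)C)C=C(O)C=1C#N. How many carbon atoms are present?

Count every carbon token in the SMILES (each C, including those in ring-closure positions and inside branches).
Carbon count: 11.

11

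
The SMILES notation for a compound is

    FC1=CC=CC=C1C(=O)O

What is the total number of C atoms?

Count every carbon token in the SMILES (each C, including those in ring-closure positions and inside branches).
Carbon count: 7.

7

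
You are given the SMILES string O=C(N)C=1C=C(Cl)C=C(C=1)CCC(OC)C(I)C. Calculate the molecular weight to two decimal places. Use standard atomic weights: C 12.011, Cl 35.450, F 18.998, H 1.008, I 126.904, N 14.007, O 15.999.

First, the molecular formula is C13H17ClINO2 (counting implicit H from valence).
  C: 13 × 12.011 = 156.143
  Cl: 1 × 35.450 = 35.450
  H: 17 × 1.008 = 17.136
  I: 1 × 126.904 = 126.904
  N: 1 × 14.007 = 14.007
  O: 2 × 15.999 = 31.998
Sum: 13×12.011 + 1×35.450 + 17×1.008 + 1×126.904 + 1×14.007 + 2×15.999 = 381.638 → 381.64 g/mol.

381.64 g/mol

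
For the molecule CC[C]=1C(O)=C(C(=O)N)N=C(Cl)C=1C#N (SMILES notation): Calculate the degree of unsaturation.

7

Degree of unsaturation = (number of rings) + (number of π bonds).
Ring closures in the SMILES: 1.
π bonds: 4 double bonds (each 1 DoU), 1 triple bond (each 2 DoU) → 6 DoU from unsaturation.
Total DoU = 1 + 6 = 7.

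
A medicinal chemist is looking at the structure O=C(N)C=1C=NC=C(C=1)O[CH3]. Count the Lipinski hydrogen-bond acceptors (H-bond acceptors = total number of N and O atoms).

4

N atoms: 2; O atoms: 2.
Lipinski HBA = 2 + 2 = 4.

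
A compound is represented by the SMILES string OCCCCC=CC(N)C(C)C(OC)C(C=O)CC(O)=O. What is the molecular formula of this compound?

Walk through each heavy atom and fill implicit hydrogens from standard valence (C 4, N 3, O 2, S 2, halogen 1):
  atom 1: O, bond orders sum to 1 (valence 2) → 1 H
  atom 2: C, bond orders sum to 2 (valence 4) → 2 H
  atom 3: C, bond orders sum to 2 (valence 4) → 2 H
  atom 4: C, bond orders sum to 2 (valence 4) → 2 H
  atom 5: C, bond orders sum to 2 (valence 4) → 2 H
  atom 6: C, bond orders sum to 3 (valence 4) → 1 H
  atom 7: C, bond orders sum to 3 (valence 4) → 1 H
  atom 8: C, bond orders sum to 3 (valence 4) → 1 H
  atom 9: N, bond orders sum to 1 (valence 3) → 2 H
  atom 10: C, bond orders sum to 3 (valence 4) → 1 H
  atom 11: C, bond orders sum to 1 (valence 4) → 3 H
  atom 12: C, bond orders sum to 3 (valence 4) → 1 H
  atom 13: O, bond orders sum to 2 (valence 2) → 0 H
  atom 14: C, bond orders sum to 1 (valence 4) → 3 H
  atom 15: C, bond orders sum to 3 (valence 4) → 1 H
  atom 16: C, bond orders sum to 3 (valence 4) → 1 H
  atom 17: O, bond orders sum to 2 (valence 2) → 0 H
  atom 18: C, bond orders sum to 2 (valence 4) → 2 H
  atom 19: C, bond orders sum to 4 (valence 4) → 0 H
  atom 20: O, bond orders sum to 1 (valence 2) → 1 H
  atom 21: O, bond orders sum to 2 (valence 2) → 0 H
Totals → C:15, H:27, N:1, O:5.
In Hill order: C15H27NO5.

C15H27NO5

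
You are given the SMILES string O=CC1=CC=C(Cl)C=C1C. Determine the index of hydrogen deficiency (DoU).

5

Molecular formula: C8H7ClO.
DoU = (2C + 2 + N − H − X) / 2, where X is the halogen count and O/S are ignored.
    = (2·8 + 2 + 0 − 7 − 1) / 2 = 10 / 2 = 5.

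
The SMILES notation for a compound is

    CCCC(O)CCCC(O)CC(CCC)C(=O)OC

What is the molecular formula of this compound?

Walk through each heavy atom and fill implicit hydrogens from standard valence (C 4, N 3, O 2, S 2, halogen 1):
  atom 1: C, bond orders sum to 1 (valence 4) → 3 H
  atom 2: C, bond orders sum to 2 (valence 4) → 2 H
  atom 3: C, bond orders sum to 2 (valence 4) → 2 H
  atom 4: C, bond orders sum to 3 (valence 4) → 1 H
  atom 5: O, bond orders sum to 1 (valence 2) → 1 H
  atom 6: C, bond orders sum to 2 (valence 4) → 2 H
  atom 7: C, bond orders sum to 2 (valence 4) → 2 H
  atom 8: C, bond orders sum to 2 (valence 4) → 2 H
  atom 9: C, bond orders sum to 3 (valence 4) → 1 H
  atom 10: O, bond orders sum to 1 (valence 2) → 1 H
  atom 11: C, bond orders sum to 2 (valence 4) → 2 H
  atom 12: C, bond orders sum to 3 (valence 4) → 1 H
  atom 13: C, bond orders sum to 2 (valence 4) → 2 H
  atom 14: C, bond orders sum to 2 (valence 4) → 2 H
  atom 15: C, bond orders sum to 1 (valence 4) → 3 H
  atom 16: C, bond orders sum to 4 (valence 4) → 0 H
  atom 17: O, bond orders sum to 2 (valence 2) → 0 H
  atom 18: O, bond orders sum to 2 (valence 2) → 0 H
  atom 19: C, bond orders sum to 1 (valence 4) → 3 H
Totals → C:15, H:30, O:4.

C15H30O4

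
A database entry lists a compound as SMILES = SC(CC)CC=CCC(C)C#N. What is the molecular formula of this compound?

C10H17NS

Walk through each heavy atom and fill implicit hydrogens from standard valence (C 4, N 3, O 2, S 2, halogen 1):
  atom 1: S, bond orders sum to 1 (valence 2) → 1 H
  atom 2: C, bond orders sum to 3 (valence 4) → 1 H
  atom 3: C, bond orders sum to 2 (valence 4) → 2 H
  atom 4: C, bond orders sum to 1 (valence 4) → 3 H
  atom 5: C, bond orders sum to 2 (valence 4) → 2 H
  atom 6: C, bond orders sum to 3 (valence 4) → 1 H
  atom 7: C, bond orders sum to 3 (valence 4) → 1 H
  atom 8: C, bond orders sum to 2 (valence 4) → 2 H
  atom 9: C, bond orders sum to 3 (valence 4) → 1 H
  atom 10: C, bond orders sum to 1 (valence 4) → 3 H
  atom 11: C, bond orders sum to 4 (valence 4) → 0 H
  atom 12: N, bond orders sum to 3 (valence 3) → 0 H
Totals → C:10, H:17, N:1, S:1.
In Hill order: C10H17NS.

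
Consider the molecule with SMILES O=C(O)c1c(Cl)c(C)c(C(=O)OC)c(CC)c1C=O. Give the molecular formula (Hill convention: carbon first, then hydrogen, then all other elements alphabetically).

C13H13ClO5

Walk through each heavy atom and fill implicit hydrogens from standard valence (C 4, N 3, O 2, S 2, halogen 1); for lowercase aromatic atoms, an aromatic c carries 1 H when it has two neighbours and 0 H with three, and aromatic n carries 0 H:
  atom 1: O, bond orders sum to 2 (valence 2) → 0 H
  atom 2: C, bond orders sum to 4 (valence 4) → 0 H
  atom 3: O, bond orders sum to 1 (valence 2) → 1 H
  atom 4: aromatic c, 3 neighbours → 0 H
  atom 5: aromatic c, 3 neighbours → 0 H
  atom 6: Cl (halogen, monovalent) → 0 H
  atom 7: aromatic c, 3 neighbours → 0 H
  atom 8: C, bond orders sum to 1 (valence 4) → 3 H
  atom 9: aromatic c, 3 neighbours → 0 H
  atom 10: C, bond orders sum to 4 (valence 4) → 0 H
  atom 11: O, bond orders sum to 2 (valence 2) → 0 H
  atom 12: O, bond orders sum to 2 (valence 2) → 0 H
  atom 13: C, bond orders sum to 1 (valence 4) → 3 H
  atom 14: aromatic c, 3 neighbours → 0 H
  atom 15: C, bond orders sum to 2 (valence 4) → 2 H
  atom 16: C, bond orders sum to 1 (valence 4) → 3 H
  atom 17: aromatic c, 3 neighbours → 0 H
  atom 18: C, bond orders sum to 3 (valence 4) → 1 H
  atom 19: O, bond orders sum to 2 (valence 2) → 0 H
Totals → C:13, H:13, Cl:1, O:5.
In Hill order: C13H13ClO5.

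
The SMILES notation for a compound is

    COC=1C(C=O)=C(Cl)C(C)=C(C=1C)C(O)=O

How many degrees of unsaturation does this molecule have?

6

Degree of unsaturation = (number of rings) + (number of π bonds).
Ring closures in the SMILES: 1.
π bonds: 5 double bonds (each 1 DoU) → 5 DoU from unsaturation.
Total DoU = 1 + 5 = 6.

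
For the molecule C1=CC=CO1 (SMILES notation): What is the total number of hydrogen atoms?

Walk through each heavy atom and fill implicit hydrogens from standard valence (C 4, N 3, O 2, S 2, halogen 1):
  atom 1: C, bond orders sum to 3 (valence 4) → 1 H
  atom 2: C, bond orders sum to 3 (valence 4) → 1 H
  atom 3: C, bond orders sum to 3 (valence 4) → 1 H
  atom 4: C, bond orders sum to 3 (valence 4) → 1 H
  atom 5: O, bond orders sum to 2 (valence 2) → 0 H
Total hydrogens: 4.

4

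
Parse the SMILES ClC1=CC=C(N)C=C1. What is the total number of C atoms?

Count every carbon token in the SMILES (each C, including those in ring-closure positions and inside branches).
Carbon count: 6.

6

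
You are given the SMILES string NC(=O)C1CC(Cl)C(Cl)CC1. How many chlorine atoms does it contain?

2

Scan the SMILES for Cl atoms (remember two-letter symbols like Cl and Br are single atoms).
Chlorine count: 2.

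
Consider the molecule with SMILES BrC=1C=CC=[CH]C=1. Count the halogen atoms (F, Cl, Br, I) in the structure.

1

Halogen atoms appear at heavy-atom position 1 (1×Br).
Halogen count: 1.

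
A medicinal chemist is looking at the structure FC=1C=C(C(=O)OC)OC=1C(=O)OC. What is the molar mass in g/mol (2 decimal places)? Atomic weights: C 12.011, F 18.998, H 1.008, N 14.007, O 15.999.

202.14 g/mol

First, the molecular formula is C8H7FO5 (counting implicit H from valence).
  C: 8 × 12.011 = 96.088
  F: 1 × 18.998 = 18.998
  H: 7 × 1.008 = 7.056
  O: 5 × 15.999 = 79.995
Sum: 8×12.011 + 1×18.998 + 7×1.008 + 5×15.999 = 202.137 → 202.14 g/mol.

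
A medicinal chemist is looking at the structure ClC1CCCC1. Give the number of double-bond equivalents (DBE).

1

Degree of unsaturation = (number of rings) + (number of π bonds).
Ring closures in the SMILES: 1.
π bonds: none → 0 DoU from unsaturation.
Total DoU = 1 + 0 = 1.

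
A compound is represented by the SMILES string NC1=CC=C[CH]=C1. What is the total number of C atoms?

Count every carbon token in the SMILES (each C, including those in ring-closure positions and inside branches).
Carbon count: 6.

6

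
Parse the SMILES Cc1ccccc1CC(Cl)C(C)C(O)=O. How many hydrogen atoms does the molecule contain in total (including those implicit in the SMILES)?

15

Walk through each heavy atom and fill implicit hydrogens from standard valence (C 4, N 3, O 2, S 2, halogen 1); for lowercase aromatic atoms, an aromatic c carries 1 H when it has two neighbours and 0 H with three, and aromatic n carries 0 H:
  atom 1: C, bond orders sum to 1 (valence 4) → 3 H
  atom 2: aromatic c, 3 neighbours → 0 H
  atom 3: aromatic c, 2 neighbours → 1 H
  atom 4: aromatic c, 2 neighbours → 1 H
  atom 5: aromatic c, 2 neighbours → 1 H
  atom 6: aromatic c, 2 neighbours → 1 H
  atom 7: aromatic c, 3 neighbours → 0 H
  atom 8: C, bond orders sum to 2 (valence 4) → 2 H
  atom 9: C, bond orders sum to 3 (valence 4) → 1 H
  atom 10: Cl (halogen, monovalent) → 0 H
  atom 11: C, bond orders sum to 3 (valence 4) → 1 H
  atom 12: C, bond orders sum to 1 (valence 4) → 3 H
  atom 13: C, bond orders sum to 4 (valence 4) → 0 H
  atom 14: O, bond orders sum to 1 (valence 2) → 1 H
  atom 15: O, bond orders sum to 2 (valence 2) → 0 H
Total hydrogens: 15.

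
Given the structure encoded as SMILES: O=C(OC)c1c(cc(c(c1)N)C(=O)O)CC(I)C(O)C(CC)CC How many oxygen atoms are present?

Scan the SMILES for O atoms (remember two-letter symbols like Cl and Br are single atoms).
Oxygen count: 5.

5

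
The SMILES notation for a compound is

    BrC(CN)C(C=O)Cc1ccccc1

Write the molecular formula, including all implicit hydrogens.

C11H14BrNO

Walk through each heavy atom and fill implicit hydrogens from standard valence (C 4, N 3, O 2, S 2, halogen 1); for lowercase aromatic atoms, an aromatic c carries 1 H when it has two neighbours and 0 H with three, and aromatic n carries 0 H:
  atom 1: Br (halogen, monovalent) → 0 H
  atom 2: C, bond orders sum to 3 (valence 4) → 1 H
  atom 3: C, bond orders sum to 2 (valence 4) → 2 H
  atom 4: N, bond orders sum to 1 (valence 3) → 2 H
  atom 5: C, bond orders sum to 3 (valence 4) → 1 H
  atom 6: C, bond orders sum to 3 (valence 4) → 1 H
  atom 7: O, bond orders sum to 2 (valence 2) → 0 H
  atom 8: C, bond orders sum to 2 (valence 4) → 2 H
  atom 9: aromatic c, 3 neighbours → 0 H
  atom 10: aromatic c, 2 neighbours → 1 H
  atom 11: aromatic c, 2 neighbours → 1 H
  atom 12: aromatic c, 2 neighbours → 1 H
  atom 13: aromatic c, 2 neighbours → 1 H
  atom 14: aromatic c, 2 neighbours → 1 H
Totals → C:11, H:14, Br:1, N:1, O:1.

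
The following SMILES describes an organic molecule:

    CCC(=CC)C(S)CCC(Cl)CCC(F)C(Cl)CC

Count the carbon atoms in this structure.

Count every carbon token in the SMILES (each C, including those in ring-closure positions and inside branches).
Carbon count: 15.

15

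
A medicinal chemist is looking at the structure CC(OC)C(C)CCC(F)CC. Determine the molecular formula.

C10H21FO

Walk through each heavy atom and fill implicit hydrogens from standard valence (C 4, N 3, O 2, S 2, halogen 1):
  atom 1: C, bond orders sum to 1 (valence 4) → 3 H
  atom 2: C, bond orders sum to 3 (valence 4) → 1 H
  atom 3: O, bond orders sum to 2 (valence 2) → 0 H
  atom 4: C, bond orders sum to 1 (valence 4) → 3 H
  atom 5: C, bond orders sum to 3 (valence 4) → 1 H
  atom 6: C, bond orders sum to 1 (valence 4) → 3 H
  atom 7: C, bond orders sum to 2 (valence 4) → 2 H
  atom 8: C, bond orders sum to 2 (valence 4) → 2 H
  atom 9: C, bond orders sum to 3 (valence 4) → 1 H
  atom 10: F (halogen, monovalent) → 0 H
  atom 11: C, bond orders sum to 2 (valence 4) → 2 H
  atom 12: C, bond orders sum to 1 (valence 4) → 3 H
Totals → C:10, H:21, F:1, O:1.
In Hill order: C10H21FO.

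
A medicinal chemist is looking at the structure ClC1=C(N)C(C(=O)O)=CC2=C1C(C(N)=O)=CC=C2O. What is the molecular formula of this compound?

C12H9ClN2O4

Walk through each heavy atom and fill implicit hydrogens from standard valence (C 4, N 3, O 2, S 2, halogen 1):
  atom 1: Cl (halogen, monovalent) → 0 H
  atom 2: C, bond orders sum to 4 (valence 4) → 0 H
  atom 3: C, bond orders sum to 4 (valence 4) → 0 H
  atom 4: N, bond orders sum to 1 (valence 3) → 2 H
  atom 5: C, bond orders sum to 4 (valence 4) → 0 H
  atom 6: C, bond orders sum to 4 (valence 4) → 0 H
  atom 7: O, bond orders sum to 2 (valence 2) → 0 H
  atom 8: O, bond orders sum to 1 (valence 2) → 1 H
  atom 9: C, bond orders sum to 3 (valence 4) → 1 H
  atom 10: C, bond orders sum to 4 (valence 4) → 0 H
  atom 11: C, bond orders sum to 4 (valence 4) → 0 H
  atom 12: C, bond orders sum to 4 (valence 4) → 0 H
  atom 13: C, bond orders sum to 4 (valence 4) → 0 H
  atom 14: N, bond orders sum to 1 (valence 3) → 2 H
  atom 15: O, bond orders sum to 2 (valence 2) → 0 H
  atom 16: C, bond orders sum to 3 (valence 4) → 1 H
  atom 17: C, bond orders sum to 3 (valence 4) → 1 H
  atom 18: C, bond orders sum to 4 (valence 4) → 0 H
  atom 19: O, bond orders sum to 1 (valence 2) → 1 H
Totals → C:12, H:9, Cl:1, N:2, O:4.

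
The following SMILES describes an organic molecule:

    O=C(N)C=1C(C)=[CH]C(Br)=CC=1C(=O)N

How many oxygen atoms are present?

Scan the SMILES for O atoms (remember two-letter symbols like Cl and Br are single atoms).
Oxygen count: 2.

2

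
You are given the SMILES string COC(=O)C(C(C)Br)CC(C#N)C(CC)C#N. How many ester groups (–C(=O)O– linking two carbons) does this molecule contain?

1

The ester motif appears at heavy-atom position 3 in the SMILES.
Other groups present: 2 nitrile.
Ester count: 1.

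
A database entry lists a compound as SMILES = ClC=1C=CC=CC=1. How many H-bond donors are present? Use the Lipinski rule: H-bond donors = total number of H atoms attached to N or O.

Donors: find every N or O and count the H atoms it carries.
  (no N or O atoms present)
Lipinski HBD = 0.

0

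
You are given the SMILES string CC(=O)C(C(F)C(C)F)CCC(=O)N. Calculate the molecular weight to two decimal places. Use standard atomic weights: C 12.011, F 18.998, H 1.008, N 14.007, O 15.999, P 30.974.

First, the molecular formula is C9H15F2NO2 (counting implicit H from valence).
  C: 9 × 12.011 = 108.099
  F: 2 × 18.998 = 37.996
  H: 15 × 1.008 = 15.120
  N: 1 × 14.007 = 14.007
  O: 2 × 15.999 = 31.998
Sum: 9×12.011 + 2×18.998 + 15×1.008 + 1×14.007 + 2×15.999 = 207.220 → 207.22 g/mol.

207.22 g/mol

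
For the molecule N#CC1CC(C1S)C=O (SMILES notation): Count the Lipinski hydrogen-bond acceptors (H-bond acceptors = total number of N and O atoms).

N atoms: 1; O atoms: 1.
Lipinski HBA = 1 + 1 = 2.

2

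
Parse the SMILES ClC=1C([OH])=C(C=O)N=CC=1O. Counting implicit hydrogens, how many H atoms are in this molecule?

Walk through each heavy atom and fill implicit hydrogens from standard valence (C 4, N 3, O 2, S 2, halogen 1):
  atom 1: Cl (halogen, monovalent) → 0 H
  atom 2: C, bond orders sum to 4 (valence 4) → 0 H
  atom 3: C, bond orders sum to 4 (valence 4) → 0 H
  atom 4: O with explicit H count 1
  atom 5: C, bond orders sum to 4 (valence 4) → 0 H
  atom 6: C, bond orders sum to 3 (valence 4) → 1 H
  atom 7: O, bond orders sum to 2 (valence 2) → 0 H
  atom 8: N, bond orders sum to 3 (valence 3) → 0 H
  atom 9: C, bond orders sum to 3 (valence 4) → 1 H
  atom 10: C, bond orders sum to 4 (valence 4) → 0 H
  atom 11: O, bond orders sum to 1 (valence 2) → 1 H
Total hydrogens: 4.

4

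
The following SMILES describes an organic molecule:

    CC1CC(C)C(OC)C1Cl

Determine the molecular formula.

Walk through each heavy atom and fill implicit hydrogens from standard valence (C 4, N 3, O 2, S 2, halogen 1):
  atom 1: C, bond orders sum to 1 (valence 4) → 3 H
  atom 2: C, bond orders sum to 3 (valence 4) → 1 H
  atom 3: C, bond orders sum to 2 (valence 4) → 2 H
  atom 4: C, bond orders sum to 3 (valence 4) → 1 H
  atom 5: C, bond orders sum to 1 (valence 4) → 3 H
  atom 6: C, bond orders sum to 3 (valence 4) → 1 H
  atom 7: O, bond orders sum to 2 (valence 2) → 0 H
  atom 8: C, bond orders sum to 1 (valence 4) → 3 H
  atom 9: C, bond orders sum to 3 (valence 4) → 1 H
  atom 10: Cl (halogen, monovalent) → 0 H
Totals → C:8, H:15, Cl:1, O:1.

C8H15ClO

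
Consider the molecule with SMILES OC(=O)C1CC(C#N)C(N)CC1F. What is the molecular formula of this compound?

Walk through each heavy atom and fill implicit hydrogens from standard valence (C 4, N 3, O 2, S 2, halogen 1):
  atom 1: O, bond orders sum to 1 (valence 2) → 1 H
  atom 2: C, bond orders sum to 4 (valence 4) → 0 H
  atom 3: O, bond orders sum to 2 (valence 2) → 0 H
  atom 4: C, bond orders sum to 3 (valence 4) → 1 H
  atom 5: C, bond orders sum to 2 (valence 4) → 2 H
  atom 6: C, bond orders sum to 3 (valence 4) → 1 H
  atom 7: C, bond orders sum to 4 (valence 4) → 0 H
  atom 8: N, bond orders sum to 3 (valence 3) → 0 H
  atom 9: C, bond orders sum to 3 (valence 4) → 1 H
  atom 10: N, bond orders sum to 1 (valence 3) → 2 H
  atom 11: C, bond orders sum to 2 (valence 4) → 2 H
  atom 12: C, bond orders sum to 3 (valence 4) → 1 H
  atom 13: F (halogen, monovalent) → 0 H
Totals → C:8, H:11, F:1, N:2, O:2.
In Hill order: C8H11FN2O2.

C8H11FN2O2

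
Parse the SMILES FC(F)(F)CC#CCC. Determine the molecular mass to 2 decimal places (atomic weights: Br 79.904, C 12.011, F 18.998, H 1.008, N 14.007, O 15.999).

First, the molecular formula is C6H7F3 (counting implicit H from valence).
  C: 6 × 12.011 = 72.066
  F: 3 × 18.998 = 56.994
  H: 7 × 1.008 = 7.056
Sum: 6×12.011 + 3×18.998 + 7×1.008 = 136.116 → 136.12 g/mol.

136.12 g/mol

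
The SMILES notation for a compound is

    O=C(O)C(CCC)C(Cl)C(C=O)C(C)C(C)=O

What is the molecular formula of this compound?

C12H19ClO4

Walk through each heavy atom and fill implicit hydrogens from standard valence (C 4, N 3, O 2, S 2, halogen 1):
  atom 1: O, bond orders sum to 2 (valence 2) → 0 H
  atom 2: C, bond orders sum to 4 (valence 4) → 0 H
  atom 3: O, bond orders sum to 1 (valence 2) → 1 H
  atom 4: C, bond orders sum to 3 (valence 4) → 1 H
  atom 5: C, bond orders sum to 2 (valence 4) → 2 H
  atom 6: C, bond orders sum to 2 (valence 4) → 2 H
  atom 7: C, bond orders sum to 1 (valence 4) → 3 H
  atom 8: C, bond orders sum to 3 (valence 4) → 1 H
  atom 9: Cl (halogen, monovalent) → 0 H
  atom 10: C, bond orders sum to 3 (valence 4) → 1 H
  atom 11: C, bond orders sum to 3 (valence 4) → 1 H
  atom 12: O, bond orders sum to 2 (valence 2) → 0 H
  atom 13: C, bond orders sum to 3 (valence 4) → 1 H
  atom 14: C, bond orders sum to 1 (valence 4) → 3 H
  atom 15: C, bond orders sum to 4 (valence 4) → 0 H
  atom 16: C, bond orders sum to 1 (valence 4) → 3 H
  atom 17: O, bond orders sum to 2 (valence 2) → 0 H
Totals → C:12, H:19, Cl:1, O:4.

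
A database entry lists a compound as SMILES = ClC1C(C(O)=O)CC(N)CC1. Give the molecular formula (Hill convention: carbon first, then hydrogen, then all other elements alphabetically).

C7H12ClNO2

Walk through each heavy atom and fill implicit hydrogens from standard valence (C 4, N 3, O 2, S 2, halogen 1):
  atom 1: Cl (halogen, monovalent) → 0 H
  atom 2: C, bond orders sum to 3 (valence 4) → 1 H
  atom 3: C, bond orders sum to 3 (valence 4) → 1 H
  atom 4: C, bond orders sum to 4 (valence 4) → 0 H
  atom 5: O, bond orders sum to 1 (valence 2) → 1 H
  atom 6: O, bond orders sum to 2 (valence 2) → 0 H
  atom 7: C, bond orders sum to 2 (valence 4) → 2 H
  atom 8: C, bond orders sum to 3 (valence 4) → 1 H
  atom 9: N, bond orders sum to 1 (valence 3) → 2 H
  atom 10: C, bond orders sum to 2 (valence 4) → 2 H
  atom 11: C, bond orders sum to 2 (valence 4) → 2 H
Totals → C:7, H:12, Cl:1, N:1, O:2.
In Hill order: C7H12ClNO2.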